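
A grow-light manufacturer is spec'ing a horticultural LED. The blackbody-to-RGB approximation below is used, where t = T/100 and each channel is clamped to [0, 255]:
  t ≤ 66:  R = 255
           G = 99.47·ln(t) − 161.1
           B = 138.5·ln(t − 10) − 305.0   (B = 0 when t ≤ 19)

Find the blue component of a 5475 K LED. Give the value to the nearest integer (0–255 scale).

t = 5475/100 = 54.75; the t ≤ 66 branch applies.
B = 138.5·ln(54.75 − 10) − 305.0 = 138.5·ln 44.75 − 305.0 = 138.5·3.8011 − 305.0 = 221.451.
Rounded: 221.

221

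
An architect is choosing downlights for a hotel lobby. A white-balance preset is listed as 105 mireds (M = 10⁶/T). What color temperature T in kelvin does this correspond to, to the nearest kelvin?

T = 10⁶ / 105 = 9523.81 K → 9524 K.

9524 K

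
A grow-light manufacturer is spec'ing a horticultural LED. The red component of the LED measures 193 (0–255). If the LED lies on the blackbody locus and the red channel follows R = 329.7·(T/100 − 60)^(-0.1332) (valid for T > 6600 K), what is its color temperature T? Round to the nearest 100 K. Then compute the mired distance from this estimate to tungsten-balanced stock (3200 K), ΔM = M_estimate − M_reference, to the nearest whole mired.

(t − 60)^(-0.1332) = 193/329.7 = 0.58538.
t − 60 = 0.58538^(1/-0.1332) = 0.58538^(-7.508) = 55.713, so t = 115.713.
T = 100·t = 11571 K → 11600 K to the nearest 100 K.
M_estimate = 10⁶/11600 = 86.21; M_reference = 10⁶/3200 = 312.50.
ΔM = 86.21 − 312.50 = -226.29 → -226 mireds.

-226 mireds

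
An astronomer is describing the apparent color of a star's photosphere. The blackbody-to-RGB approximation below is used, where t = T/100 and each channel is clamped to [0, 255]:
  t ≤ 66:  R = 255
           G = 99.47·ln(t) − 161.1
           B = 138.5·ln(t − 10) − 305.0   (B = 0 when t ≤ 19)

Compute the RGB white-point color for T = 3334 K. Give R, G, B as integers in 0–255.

R=255, G=188, B=131

t = 3334/100 = 33.34; the t ≤ 66 branch applies.
R = 255 by definition for t ≤ 66.
G = 99.47·ln 33.34 − 161.1 = 99.47·3.5068 − 161.1 = 187.717.
B = 138.5·ln(33.34 − 10) − 305.0 = 138.5·ln 23.34 − 305.0 = 138.5·3.1502 − 305.0 = 131.298.
Rounded: (255, 188, 131).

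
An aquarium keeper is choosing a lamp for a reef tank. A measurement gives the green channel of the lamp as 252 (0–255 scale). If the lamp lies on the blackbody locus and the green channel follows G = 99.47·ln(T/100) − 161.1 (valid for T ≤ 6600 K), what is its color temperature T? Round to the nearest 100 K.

ln t = (252 + 161.1) / 99.47 = 4.1530.
t = e^4.1530 = 63.625.
T = 100·t = 6363 K → 6400 K to the nearest 100 K.

6400 K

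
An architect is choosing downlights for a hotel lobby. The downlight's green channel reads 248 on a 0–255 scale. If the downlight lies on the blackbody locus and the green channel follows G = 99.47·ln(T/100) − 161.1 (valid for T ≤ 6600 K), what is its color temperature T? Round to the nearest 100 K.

6100 K

ln t = (248 + 161.1) / 99.47 = 4.1128.
t = e^4.1128 = 61.117.
T = 100·t = 6112 K → 6100 K to the nearest 100 K.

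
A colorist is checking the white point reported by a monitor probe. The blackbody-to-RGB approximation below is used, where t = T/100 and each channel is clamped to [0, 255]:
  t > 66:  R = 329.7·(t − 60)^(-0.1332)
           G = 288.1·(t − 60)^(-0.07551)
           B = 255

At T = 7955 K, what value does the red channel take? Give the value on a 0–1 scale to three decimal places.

t = 7955/100 = 79.55; the t > 66 branch applies.
R = 329.7·(79.55 − 60)^(-0.1332) = 329.7·19.55^(-0.1332) = 329.7·0.67301 = 221.890.
On a 0–1 scale: 221.890/255 = 0.8702 → 0.870.

0.870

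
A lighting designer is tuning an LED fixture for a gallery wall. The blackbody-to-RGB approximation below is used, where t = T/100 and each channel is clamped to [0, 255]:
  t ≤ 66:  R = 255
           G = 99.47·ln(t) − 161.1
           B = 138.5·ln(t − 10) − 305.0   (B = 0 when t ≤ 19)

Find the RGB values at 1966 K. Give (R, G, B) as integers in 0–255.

(255, 135, 9)

t = 1966/100 = 19.66; the t ≤ 66 branch applies.
R = 255 by definition for t ≤ 66.
G = 99.47·ln 19.66 − 161.1 = 99.47·2.9786 − 161.1 = 135.180.
B = 138.5·ln(19.66 − 10) − 305.0 = 138.5·ln 9.66 − 305.0 = 138.5·2.2680 − 305.0 = 9.117.
Rounded: (255, 135, 9).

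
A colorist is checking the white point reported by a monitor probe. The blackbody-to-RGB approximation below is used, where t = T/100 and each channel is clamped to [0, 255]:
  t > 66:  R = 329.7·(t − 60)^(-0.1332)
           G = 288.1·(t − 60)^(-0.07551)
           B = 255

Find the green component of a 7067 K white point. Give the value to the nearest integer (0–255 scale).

t = 7067/100 = 70.67; the t > 66 branch applies.
G = 288.1·(70.67 − 60)^(-0.07551) = 288.1·10.67^(-0.07551) = 288.1·0.83630 = 240.939.
Rounded: 241.

241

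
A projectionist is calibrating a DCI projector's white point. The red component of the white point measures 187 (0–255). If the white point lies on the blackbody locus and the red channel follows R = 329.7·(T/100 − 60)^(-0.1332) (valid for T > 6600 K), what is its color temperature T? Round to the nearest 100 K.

(t − 60)^(-0.1332) = 187/329.7 = 0.56718.
t − 60 = 0.56718^(1/-0.1332) = 0.56718^(-7.508) = 70.620, so t = 130.620.
T = 100·t = 13062 K → 13100 K to the nearest 100 K.

13100 K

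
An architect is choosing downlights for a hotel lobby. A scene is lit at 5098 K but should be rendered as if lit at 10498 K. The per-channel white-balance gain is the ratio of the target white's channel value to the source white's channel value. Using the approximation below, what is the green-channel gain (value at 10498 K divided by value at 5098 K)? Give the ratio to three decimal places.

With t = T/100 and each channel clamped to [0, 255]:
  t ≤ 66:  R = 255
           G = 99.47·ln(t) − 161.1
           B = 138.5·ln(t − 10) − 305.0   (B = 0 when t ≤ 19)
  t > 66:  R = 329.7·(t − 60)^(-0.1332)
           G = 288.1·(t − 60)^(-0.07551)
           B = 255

0.940

At 5098 K (t = 50.98):
  G = 99.47·ln 50.98 − 161.1 = 99.47·3.9314 − 161.1 = 229.960.
At 10498 K (t = 104.98):
  G = 288.1·(104.98 − 60)^(-0.07551) = 288.1·44.98^(-0.07551) = 288.1·0.75021 = 216.134.
Gain = 216.134 / 229.960 = 0.9399 → 0.940.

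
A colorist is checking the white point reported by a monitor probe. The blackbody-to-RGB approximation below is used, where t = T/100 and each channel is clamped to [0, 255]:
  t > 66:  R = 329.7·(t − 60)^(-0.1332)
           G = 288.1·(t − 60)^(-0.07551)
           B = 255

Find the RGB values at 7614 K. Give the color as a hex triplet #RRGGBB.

#E4EAFF

t = 7614/100 = 76.14; the t > 66 branch applies.
R = 329.7·(76.14 − 60)^(-0.1332) = 329.7·16.14^(-0.1332) = 329.7·0.69041 = 227.628.
G = 288.1·(76.14 − 60)^(-0.07551) = 288.1·16.14^(-0.07551) = 288.1·0.81057 = 233.526.
B = 255 by definition for t > 66.
Rounded: (228, 234, 255).
In hex: #E4EAFF.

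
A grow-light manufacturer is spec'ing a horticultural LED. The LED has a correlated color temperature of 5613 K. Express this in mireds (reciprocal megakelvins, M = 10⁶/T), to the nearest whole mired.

178 mireds

M = 10⁶ / 5613 = 178.158 → 178 mireds.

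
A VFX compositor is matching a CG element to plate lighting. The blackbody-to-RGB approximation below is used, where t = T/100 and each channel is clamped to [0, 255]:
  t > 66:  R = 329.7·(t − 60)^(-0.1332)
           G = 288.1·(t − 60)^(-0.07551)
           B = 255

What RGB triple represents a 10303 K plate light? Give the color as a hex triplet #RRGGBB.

t = 10303/100 = 103.03; the t > 66 branch applies.
R = 329.7·(103.03 − 60)^(-0.1332) = 329.7·43.03^(-0.1332) = 329.7·0.60587 = 199.756.
G = 288.1·(103.03 − 60)^(-0.07551) = 288.1·43.03^(-0.07551) = 288.1·0.75272 = 216.859.
B = 255 by definition for t > 66.
Rounded: (200, 217, 255).
In hex: #C8D9FF.

#C8D9FF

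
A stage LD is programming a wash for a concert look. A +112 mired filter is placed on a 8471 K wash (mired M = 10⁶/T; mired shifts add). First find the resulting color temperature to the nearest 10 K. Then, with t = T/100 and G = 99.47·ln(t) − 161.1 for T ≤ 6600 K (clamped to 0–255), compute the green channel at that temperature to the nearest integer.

214

M_in = 10⁶/8471 = 118.05; M_out = 118.05 + (+112) = 230.05.
T_out = 10⁶/230.05 = 4346.9 K → 4350 K; t = 43.5.
G = 99.47·ln 43.5 − 161.1 = 99.47·3.7728 − 161.1 = 214.177.
Rounded: 214.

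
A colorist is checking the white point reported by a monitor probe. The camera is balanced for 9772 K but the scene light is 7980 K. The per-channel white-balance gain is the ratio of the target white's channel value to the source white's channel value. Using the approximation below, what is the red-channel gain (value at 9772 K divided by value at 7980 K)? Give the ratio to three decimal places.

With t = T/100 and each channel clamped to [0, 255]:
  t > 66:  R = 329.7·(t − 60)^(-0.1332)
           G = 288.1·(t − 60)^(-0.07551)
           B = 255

At 7980 K (t = 79.8):
  R = 329.7·(79.8 − 60)^(-0.1332) = 329.7·19.8^(-0.1332) = 329.7·0.67187 = 221.515.
At 9772 K (t = 97.72):
  R = 329.7·(97.72 − 60)^(-0.1332) = 329.7·37.72^(-0.1332) = 329.7·0.61660 = 203.292.
Gain = 203.292 / 221.515 = 0.9177 → 0.918.

0.918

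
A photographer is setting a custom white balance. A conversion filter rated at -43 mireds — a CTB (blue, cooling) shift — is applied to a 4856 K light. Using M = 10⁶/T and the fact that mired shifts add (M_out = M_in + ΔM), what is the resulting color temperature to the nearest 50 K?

M_in = 10⁶/4856 = 205.93 mireds.
M_out = 205.93 + (-43) = 162.93 mireds.
T_out = 10⁶/162.93 = 6137.6 K → 6150 K.

6150 K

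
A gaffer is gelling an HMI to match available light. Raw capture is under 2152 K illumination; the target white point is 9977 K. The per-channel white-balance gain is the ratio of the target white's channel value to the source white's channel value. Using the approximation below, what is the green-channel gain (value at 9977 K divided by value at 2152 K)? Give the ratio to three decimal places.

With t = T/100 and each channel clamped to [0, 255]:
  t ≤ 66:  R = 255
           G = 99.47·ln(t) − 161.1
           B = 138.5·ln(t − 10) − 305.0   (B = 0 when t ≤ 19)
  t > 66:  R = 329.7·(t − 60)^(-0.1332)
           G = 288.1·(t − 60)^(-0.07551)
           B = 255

At 2152 K (t = 21.52):
  G = 99.47·ln 21.52 − 161.1 = 99.47·3.0690 − 161.1 = 144.172.
At 9977 K (t = 99.77):
  G = 288.1·(99.77 − 60)^(-0.07551) = 288.1·39.77^(-0.07551) = 288.1·0.75721 = 218.153.
Gain = 218.153 / 144.172 = 1.5131 → 1.513.

1.513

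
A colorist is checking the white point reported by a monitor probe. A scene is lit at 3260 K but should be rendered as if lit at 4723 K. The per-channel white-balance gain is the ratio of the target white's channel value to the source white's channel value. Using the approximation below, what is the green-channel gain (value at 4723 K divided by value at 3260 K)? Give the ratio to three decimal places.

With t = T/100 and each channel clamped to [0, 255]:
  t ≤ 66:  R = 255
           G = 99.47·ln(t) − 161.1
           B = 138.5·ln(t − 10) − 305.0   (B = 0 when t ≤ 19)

At 3260 K (t = 32.6):
  G = 99.47·ln 32.6 − 161.1 = 99.47·3.4843 − 161.1 = 185.485.
At 4723 K (t = 47.23):
  G = 99.47·ln 47.23 − 161.1 = 99.47·3.8550 − 161.1 = 222.360.
Gain = 222.360 / 185.485 = 1.1988 → 1.199.

1.199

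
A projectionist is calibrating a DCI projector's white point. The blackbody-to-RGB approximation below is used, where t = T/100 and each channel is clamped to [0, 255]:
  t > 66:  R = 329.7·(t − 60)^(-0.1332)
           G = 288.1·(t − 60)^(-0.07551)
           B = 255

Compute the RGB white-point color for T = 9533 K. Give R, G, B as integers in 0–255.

t = 9533/100 = 95.33; the t > 66 branch applies.
R = 329.7·(95.33 − 60)^(-0.1332) = 329.7·35.33^(-0.1332) = 329.7·0.62200 = 205.072.
G = 288.1·(95.33 − 60)^(-0.07551) = 288.1·35.33^(-0.07551) = 288.1·0.76401 = 220.112.
B = 255 by definition for t > 66.
Rounded: (205, 220, 255).

R=205, G=220, B=255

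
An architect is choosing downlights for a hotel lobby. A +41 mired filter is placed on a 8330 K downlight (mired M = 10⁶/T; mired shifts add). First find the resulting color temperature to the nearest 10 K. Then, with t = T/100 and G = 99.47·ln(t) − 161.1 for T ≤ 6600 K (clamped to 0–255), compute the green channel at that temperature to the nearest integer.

250

M_in = 10⁶/8330 = 120.05; M_out = 120.05 + (+41) = 161.05.
T_out = 10⁶/161.05 = 6209.3 K → 6210 K; t = 62.1.
G = 99.47·ln 62.1 − 161.1 = 99.47·4.1287 − 161.1 = 249.586.
Rounded: 250.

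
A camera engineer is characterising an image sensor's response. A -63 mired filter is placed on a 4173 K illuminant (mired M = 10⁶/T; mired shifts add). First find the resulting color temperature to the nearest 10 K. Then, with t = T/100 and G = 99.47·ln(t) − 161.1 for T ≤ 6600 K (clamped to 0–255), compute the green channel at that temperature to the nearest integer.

M_in = 10⁶/4173 = 239.64; M_out = 239.64 + (-63) = 176.64.
T_out = 10⁶/176.64 = 5661.4 K → 5660 K; t = 56.6.
G = 99.47·ln 56.6 − 161.1 = 99.47·4.0360 − 161.1 = 240.362.
Rounded: 240.

240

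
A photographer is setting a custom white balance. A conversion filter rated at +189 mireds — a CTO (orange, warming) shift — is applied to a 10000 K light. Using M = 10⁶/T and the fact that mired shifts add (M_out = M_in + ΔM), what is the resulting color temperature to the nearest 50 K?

M_in = 10⁶/10000 = 100.00 mireds.
M_out = 100.00 + (+189) = 289.00 mireds.
T_out = 10⁶/289.00 = 3460.2 K → 3450 K.

3450 K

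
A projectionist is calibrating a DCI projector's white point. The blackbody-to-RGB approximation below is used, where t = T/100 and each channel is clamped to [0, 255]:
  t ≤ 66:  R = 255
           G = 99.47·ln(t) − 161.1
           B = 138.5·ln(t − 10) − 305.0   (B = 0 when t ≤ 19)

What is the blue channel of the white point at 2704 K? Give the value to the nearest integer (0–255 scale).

88

t = 2704/100 = 27.04; the t ≤ 66 branch applies.
B = 138.5·ln(27.04 − 10) − 305.0 = 138.5·ln 17.04 − 305.0 = 138.5·2.8356 − 305.0 = 87.726.
Rounded: 88.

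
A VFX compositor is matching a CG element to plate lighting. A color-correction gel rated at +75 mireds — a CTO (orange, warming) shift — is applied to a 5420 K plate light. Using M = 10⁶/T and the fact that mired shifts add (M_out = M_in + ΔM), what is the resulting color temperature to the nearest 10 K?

3850 K

M_in = 10⁶/5420 = 184.50 mireds.
M_out = 184.50 + (+75) = 259.50 mireds.
T_out = 10⁶/259.50 = 3853.5 K → 3850 K.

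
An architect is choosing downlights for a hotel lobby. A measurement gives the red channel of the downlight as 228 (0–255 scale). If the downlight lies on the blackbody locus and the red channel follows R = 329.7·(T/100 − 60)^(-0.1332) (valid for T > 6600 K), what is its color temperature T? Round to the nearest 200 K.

(t − 60)^(-0.1332) = 228/329.7 = 0.69154.
t − 60 = 0.69154^(1/-0.1332) = 0.69154^(-7.508) = 15.943, so t = 75.943.
T = 100·t = 7594 K → 7600 K to the nearest 200 K.

7600 K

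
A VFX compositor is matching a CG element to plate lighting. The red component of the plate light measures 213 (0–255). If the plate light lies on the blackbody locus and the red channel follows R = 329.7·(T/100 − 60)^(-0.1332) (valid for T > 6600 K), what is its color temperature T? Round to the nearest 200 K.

(t − 60)^(-0.1332) = 213/329.7 = 0.64604.
t − 60 = 0.64604^(1/-0.1332) = 0.64604^(-7.508) = 26.575, so t = 86.575.
T = 100·t = 8657 K → 8600 K to the nearest 200 K.

8600 K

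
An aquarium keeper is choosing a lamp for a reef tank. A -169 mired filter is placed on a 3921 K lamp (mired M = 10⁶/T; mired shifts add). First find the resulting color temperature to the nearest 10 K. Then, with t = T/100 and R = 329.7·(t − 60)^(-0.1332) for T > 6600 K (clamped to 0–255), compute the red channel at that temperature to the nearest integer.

M_in = 10⁶/3921 = 255.04; M_out = 255.04 + (-169) = 86.04.
T_out = 10⁶/86.04 = 11622.9 K → 11620 K; t = 116.2.
R = 329.7·(116.2 − 60)^(-0.1332) = 329.7·56.2^(-0.1332) = 329.7·0.58470 = 192.776.
Rounded: 193.

193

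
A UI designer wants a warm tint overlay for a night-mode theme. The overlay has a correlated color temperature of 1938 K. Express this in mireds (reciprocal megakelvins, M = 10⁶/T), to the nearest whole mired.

516 mireds

M = 10⁶ / 1938 = 515.996 → 516 mireds.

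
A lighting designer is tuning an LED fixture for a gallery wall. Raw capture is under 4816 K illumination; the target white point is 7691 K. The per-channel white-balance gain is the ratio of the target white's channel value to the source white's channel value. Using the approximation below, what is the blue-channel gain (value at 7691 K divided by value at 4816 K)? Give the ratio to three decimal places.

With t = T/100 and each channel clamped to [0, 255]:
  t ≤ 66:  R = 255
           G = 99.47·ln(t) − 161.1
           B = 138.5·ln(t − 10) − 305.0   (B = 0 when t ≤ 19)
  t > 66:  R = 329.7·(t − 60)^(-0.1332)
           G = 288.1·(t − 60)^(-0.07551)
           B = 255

1.279

At 4816 K (t = 48.16):
  B = 138.5·ln(48.16 − 10) − 305.0 = 138.5·ln 38.16 − 305.0 = 138.5·3.6418 − 305.0 = 199.388.
At 7691 K (t = 76.91):
  B = 255 by definition for t > 66.
Gain = 255.000 / 199.388 = 1.2789 → 1.279.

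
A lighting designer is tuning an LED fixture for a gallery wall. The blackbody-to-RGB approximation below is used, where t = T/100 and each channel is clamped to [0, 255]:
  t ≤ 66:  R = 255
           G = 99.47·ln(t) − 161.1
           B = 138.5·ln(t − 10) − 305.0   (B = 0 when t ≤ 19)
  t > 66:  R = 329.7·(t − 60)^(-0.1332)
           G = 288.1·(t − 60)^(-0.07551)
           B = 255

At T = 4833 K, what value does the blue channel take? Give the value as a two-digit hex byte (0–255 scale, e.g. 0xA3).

0xC8

t = 4833/100 = 48.33; the t ≤ 66 branch applies.
B = 138.5·ln(48.33 − 10) − 305.0 = 138.5·ln 38.33 − 305.0 = 138.5·3.6462 − 305.0 = 200.003.
Rounded: 200; in hex, 0xC8.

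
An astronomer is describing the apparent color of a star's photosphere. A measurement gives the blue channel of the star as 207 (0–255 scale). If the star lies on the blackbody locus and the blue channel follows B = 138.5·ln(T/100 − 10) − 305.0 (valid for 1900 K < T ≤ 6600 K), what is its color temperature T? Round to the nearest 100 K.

5000 K

ln(t − 10) = (207 + 305.0) / 138.5 = 3.6968.
t − 10 = e^3.6968 = 40.316, so t = 50.316.
T = 100·t = 5032 K → 5000 K to the nearest 100 K.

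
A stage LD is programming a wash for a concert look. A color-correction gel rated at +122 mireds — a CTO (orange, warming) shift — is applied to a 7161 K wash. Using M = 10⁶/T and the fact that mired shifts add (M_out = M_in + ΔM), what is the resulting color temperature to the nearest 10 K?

M_in = 10⁶/7161 = 139.65 mireds.
M_out = 139.65 + (+122) = 261.65 mireds.
T_out = 10⁶/261.65 = 3822.0 K → 3820 K.

3820 K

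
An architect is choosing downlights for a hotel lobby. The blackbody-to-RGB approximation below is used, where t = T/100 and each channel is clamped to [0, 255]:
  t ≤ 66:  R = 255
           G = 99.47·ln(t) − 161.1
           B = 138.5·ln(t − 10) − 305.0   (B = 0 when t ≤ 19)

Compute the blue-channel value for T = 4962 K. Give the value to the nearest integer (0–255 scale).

205

t = 4962/100 = 49.62; the t ≤ 66 branch applies.
B = 138.5·ln(49.62 − 10) − 305.0 = 138.5·ln 39.62 − 305.0 = 138.5·3.6793 − 305.0 = 204.588.
Rounded: 205.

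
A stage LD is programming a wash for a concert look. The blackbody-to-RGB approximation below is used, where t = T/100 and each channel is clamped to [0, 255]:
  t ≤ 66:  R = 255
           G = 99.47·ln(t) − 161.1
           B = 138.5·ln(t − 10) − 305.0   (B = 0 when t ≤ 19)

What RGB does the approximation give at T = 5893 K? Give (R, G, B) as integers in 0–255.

t = 5893/100 = 58.93; the t ≤ 66 branch applies.
R = 255 by definition for t ≤ 66.
G = 99.47·ln 58.93 − 161.1 = 99.47·4.0764 − 161.1 = 244.375.
B = 138.5·ln(58.93 − 10) − 305.0 = 138.5·ln 48.93 − 305.0 = 138.5·3.8904 − 305.0 = 233.819.
Rounded: (255, 244, 234).

(255, 244, 234)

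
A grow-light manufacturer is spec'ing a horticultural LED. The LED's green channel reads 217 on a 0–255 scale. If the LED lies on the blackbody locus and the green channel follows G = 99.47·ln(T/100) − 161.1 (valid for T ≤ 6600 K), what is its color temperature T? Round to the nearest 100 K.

ln t = (217 + 161.1) / 99.47 = 3.8011.
t = e^3.8011 = 44.752.
T = 100·t = 4475 K → 4500 K to the nearest 100 K.

4500 K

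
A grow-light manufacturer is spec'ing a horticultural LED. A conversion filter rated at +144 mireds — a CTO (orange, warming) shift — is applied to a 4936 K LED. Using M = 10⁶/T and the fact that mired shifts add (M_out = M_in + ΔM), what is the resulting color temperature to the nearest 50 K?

2900 K

M_in = 10⁶/4936 = 202.59 mireds.
M_out = 202.59 + (+144) = 346.59 mireds.
T_out = 10⁶/346.59 = 2885.2 K → 2900 K.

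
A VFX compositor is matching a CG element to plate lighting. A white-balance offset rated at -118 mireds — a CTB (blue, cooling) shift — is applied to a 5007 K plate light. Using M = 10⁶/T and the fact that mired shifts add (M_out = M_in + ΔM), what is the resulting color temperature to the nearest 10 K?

M_in = 10⁶/5007 = 199.72 mireds.
M_out = 199.72 + (-118) = 81.72 mireds.
T_out = 10⁶/81.72 = 12236.8 K → 12240 K.

12240 K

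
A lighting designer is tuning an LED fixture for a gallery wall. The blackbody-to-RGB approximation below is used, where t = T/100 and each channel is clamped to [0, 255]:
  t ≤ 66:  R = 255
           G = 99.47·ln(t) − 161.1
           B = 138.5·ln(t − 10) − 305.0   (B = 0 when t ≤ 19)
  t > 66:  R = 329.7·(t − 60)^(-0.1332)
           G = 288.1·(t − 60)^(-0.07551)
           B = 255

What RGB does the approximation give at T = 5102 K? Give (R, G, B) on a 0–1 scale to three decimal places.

(1.000, 0.902, 0.821)

t = 5102/100 = 51.02; the t ≤ 66 branch applies.
R = 255 by definition for t ≤ 66.
G = 99.47·ln 51.02 − 161.1 = 99.47·3.9322 − 161.1 = 230.038.
B = 138.5·ln(51.02 − 10) − 305.0 = 138.5·ln 41.02 − 305.0 = 138.5·3.7141 − 305.0 = 209.397.
Dividing each by 255: (1.0000, 0.9021, 0.8212) → (1.000, 0.902, 0.821).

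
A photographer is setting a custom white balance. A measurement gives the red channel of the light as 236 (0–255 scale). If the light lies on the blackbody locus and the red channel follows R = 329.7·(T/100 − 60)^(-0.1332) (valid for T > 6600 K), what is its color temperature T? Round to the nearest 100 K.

(t − 60)^(-0.1332) = 236/329.7 = 0.71580.
t − 60 = 0.71580^(1/-0.1332) = 0.71580^(-7.508) = 12.307, so t = 72.307.
T = 100·t = 7231 K → 7200 K to the nearest 100 K.

7200 K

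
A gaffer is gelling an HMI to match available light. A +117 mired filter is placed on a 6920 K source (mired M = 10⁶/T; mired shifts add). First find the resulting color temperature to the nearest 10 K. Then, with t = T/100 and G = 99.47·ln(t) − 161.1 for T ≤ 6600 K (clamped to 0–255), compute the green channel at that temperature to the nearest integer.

M_in = 10⁶/6920 = 144.51; M_out = 144.51 + (+117) = 261.51.
T_out = 10⁶/261.51 = 3824.0 K → 3820 K; t = 38.2.
G = 99.47·ln 38.2 − 161.1 = 99.47·3.6428 − 161.1 = 201.253.
Rounded: 201.

201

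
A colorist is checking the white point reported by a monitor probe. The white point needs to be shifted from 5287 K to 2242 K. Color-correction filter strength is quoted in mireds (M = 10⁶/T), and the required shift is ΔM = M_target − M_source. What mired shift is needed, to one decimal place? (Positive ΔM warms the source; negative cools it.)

+256.9 mireds

M_source = 10⁶/5287 = 189.143; M_target = 10⁶/2242 = 446.030.
ΔM = 446.030 − 189.143 = 256.887 → +256.9 mireds, a warming shift.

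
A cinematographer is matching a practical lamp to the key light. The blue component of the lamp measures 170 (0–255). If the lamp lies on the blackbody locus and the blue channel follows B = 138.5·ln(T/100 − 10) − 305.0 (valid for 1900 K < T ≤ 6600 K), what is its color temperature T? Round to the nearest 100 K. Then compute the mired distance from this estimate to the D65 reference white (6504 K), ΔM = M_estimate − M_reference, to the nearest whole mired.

+90 mireds

ln(t − 10) = (170 + 305.0) / 138.5 = 3.4296.
t − 10 = e^3.4296 = 30.864, so t = 40.864.
T = 100·t = 4086 K → 4100 K to the nearest 100 K.
M_estimate = 10⁶/4100 = 243.90; M_reference = 10⁶/6504 = 153.75.
ΔM = 243.90 − 153.75 = 90.15 → +90 mireds.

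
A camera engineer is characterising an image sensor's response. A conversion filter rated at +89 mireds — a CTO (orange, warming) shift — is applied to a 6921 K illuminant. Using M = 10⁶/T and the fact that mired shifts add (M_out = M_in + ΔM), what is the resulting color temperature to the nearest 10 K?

M_in = 10⁶/6921 = 144.49 mireds.
M_out = 144.49 + (+89) = 233.49 mireds.
T_out = 10⁶/233.49 = 4282.9 K → 4280 K.

4280 K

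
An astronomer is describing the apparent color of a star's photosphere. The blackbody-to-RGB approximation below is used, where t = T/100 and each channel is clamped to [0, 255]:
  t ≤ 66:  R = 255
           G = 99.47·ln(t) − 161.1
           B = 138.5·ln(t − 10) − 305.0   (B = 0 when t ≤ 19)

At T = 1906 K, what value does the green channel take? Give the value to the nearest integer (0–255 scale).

t = 1906/100 = 19.06; the t ≤ 66 branch applies.
G = 99.47·ln 19.06 − 161.1 = 99.47·2.9476 − 161.1 = 132.097.
Rounded: 132.

132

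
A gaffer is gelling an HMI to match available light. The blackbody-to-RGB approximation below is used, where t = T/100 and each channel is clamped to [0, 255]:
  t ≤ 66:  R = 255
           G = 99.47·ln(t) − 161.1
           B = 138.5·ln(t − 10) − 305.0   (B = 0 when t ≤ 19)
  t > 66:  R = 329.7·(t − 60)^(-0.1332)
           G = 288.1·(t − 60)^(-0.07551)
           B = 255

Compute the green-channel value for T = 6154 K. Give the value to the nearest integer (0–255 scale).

t = 6154/100 = 61.54; the t ≤ 66 branch applies.
G = 99.47·ln 61.54 − 161.1 = 99.47·4.1197 − 161.1 = 248.685.
Rounded: 249.

249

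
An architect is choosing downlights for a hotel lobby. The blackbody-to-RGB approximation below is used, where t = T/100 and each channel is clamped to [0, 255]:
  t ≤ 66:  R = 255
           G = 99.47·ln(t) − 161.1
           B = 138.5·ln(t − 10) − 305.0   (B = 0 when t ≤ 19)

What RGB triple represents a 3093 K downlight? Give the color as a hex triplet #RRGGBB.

t = 3093/100 = 30.93; the t ≤ 66 branch applies.
R = 255 by definition for t ≤ 66.
G = 99.47·ln 30.93 − 161.1 = 99.47·3.4317 − 161.1 = 180.254.
B = 138.5·ln(30.93 − 10) − 305.0 = 138.5·ln 20.93 − 305.0 = 138.5·3.0412 − 305.0 = 116.204.
Rounded: (255, 180, 116).
In hex: #FFB474.

#FFB474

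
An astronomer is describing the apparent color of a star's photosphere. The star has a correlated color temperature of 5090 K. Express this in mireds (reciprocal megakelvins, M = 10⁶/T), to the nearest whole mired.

196 mireds

M = 10⁶ / 5090 = 196.464 → 196 mireds.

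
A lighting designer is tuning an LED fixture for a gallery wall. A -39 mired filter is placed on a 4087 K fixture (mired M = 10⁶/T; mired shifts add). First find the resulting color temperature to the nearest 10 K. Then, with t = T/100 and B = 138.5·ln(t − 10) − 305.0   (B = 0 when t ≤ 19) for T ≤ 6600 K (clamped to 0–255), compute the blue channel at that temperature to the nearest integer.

M_in = 10⁶/4087 = 244.68; M_out = 244.68 + (-39) = 205.68.
T_out = 10⁶/205.68 = 4862.0 K → 4860 K; t = 48.6.
B = 138.5·ln(48.6 − 10) − 305.0 = 138.5·ln 38.6 − 305.0 = 138.5·3.6533 − 305.0 = 200.975.
Rounded: 201.

201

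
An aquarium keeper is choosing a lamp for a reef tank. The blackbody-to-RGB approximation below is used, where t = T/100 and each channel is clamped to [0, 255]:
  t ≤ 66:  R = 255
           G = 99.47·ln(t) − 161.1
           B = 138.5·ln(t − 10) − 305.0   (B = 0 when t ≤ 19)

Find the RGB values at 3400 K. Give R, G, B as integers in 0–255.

t = 3400/100 = 34; the t ≤ 66 branch applies.
R = 255 by definition for t ≤ 66.
G = 99.47·ln 34 − 161.1 = 99.47·3.5264 − 161.1 = 189.667.
B = 138.5·ln(34 − 10) − 305.0 = 138.5·ln 24 − 305.0 = 138.5·3.1781 − 305.0 = 135.160.
Rounded: (255, 190, 135).

R=255, G=190, B=135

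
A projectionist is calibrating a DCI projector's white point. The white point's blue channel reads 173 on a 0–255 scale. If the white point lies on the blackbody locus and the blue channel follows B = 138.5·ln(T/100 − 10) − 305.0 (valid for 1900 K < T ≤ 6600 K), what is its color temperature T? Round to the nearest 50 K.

4150 K

ln(t − 10) = (173 + 305.0) / 138.5 = 3.4513.
t − 10 = e^3.4513 = 31.540, so t = 41.540.
T = 100·t = 4154 K → 4150 K to the nearest 50 K.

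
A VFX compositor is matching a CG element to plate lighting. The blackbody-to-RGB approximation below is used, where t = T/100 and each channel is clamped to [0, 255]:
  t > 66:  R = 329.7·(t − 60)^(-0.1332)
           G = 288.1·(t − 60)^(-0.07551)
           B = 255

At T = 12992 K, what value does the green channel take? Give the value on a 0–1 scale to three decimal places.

t = 12992/100 = 129.92; the t > 66 branch applies.
G = 288.1·(129.92 − 60)^(-0.07551) = 288.1·69.92^(-0.07551) = 288.1·0.72563 = 209.053.
On a 0–1 scale: 209.053/255 = 0.8198 → 0.820.

0.820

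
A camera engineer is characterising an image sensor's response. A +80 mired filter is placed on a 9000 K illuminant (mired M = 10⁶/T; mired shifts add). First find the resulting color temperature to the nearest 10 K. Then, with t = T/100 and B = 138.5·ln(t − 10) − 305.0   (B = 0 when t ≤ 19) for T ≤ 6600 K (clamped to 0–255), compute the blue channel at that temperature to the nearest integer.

214

M_in = 10⁶/9000 = 111.11; M_out = 111.11 + (+80) = 191.11.
T_out = 10⁶/191.11 = 5232.6 K → 5230 K; t = 52.3.
B = 138.5·ln(52.3 − 10) − 305.0 = 138.5·ln 42.3 − 305.0 = 138.5·3.7448 − 305.0 = 213.653.
Rounded: 214.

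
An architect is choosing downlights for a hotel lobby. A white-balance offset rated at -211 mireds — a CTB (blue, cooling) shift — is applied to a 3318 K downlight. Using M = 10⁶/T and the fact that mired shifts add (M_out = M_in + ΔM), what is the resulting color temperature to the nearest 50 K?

M_in = 10⁶/3318 = 301.39 mireds.
M_out = 301.39 + (-211) = 90.39 mireds.
T_out = 10⁶/90.39 = 11063.6 K → 11050 K.

11050 K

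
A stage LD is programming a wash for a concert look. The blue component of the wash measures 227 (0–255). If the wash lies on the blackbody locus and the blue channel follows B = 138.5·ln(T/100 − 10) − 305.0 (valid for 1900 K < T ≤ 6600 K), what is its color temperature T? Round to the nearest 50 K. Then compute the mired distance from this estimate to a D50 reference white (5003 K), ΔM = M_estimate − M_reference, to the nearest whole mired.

ln(t − 10) = (227 + 305.0) / 138.5 = 3.8412.
t − 10 = e^3.8412 = 46.579, so t = 56.579.
T = 100·t = 5658 K → 5650 K to the nearest 50 K.
M_estimate = 10⁶/5650 = 176.99; M_reference = 10⁶/5003 = 199.88.
ΔM = 176.99 − 199.88 = -22.89 → -23 mireds.

-23 mireds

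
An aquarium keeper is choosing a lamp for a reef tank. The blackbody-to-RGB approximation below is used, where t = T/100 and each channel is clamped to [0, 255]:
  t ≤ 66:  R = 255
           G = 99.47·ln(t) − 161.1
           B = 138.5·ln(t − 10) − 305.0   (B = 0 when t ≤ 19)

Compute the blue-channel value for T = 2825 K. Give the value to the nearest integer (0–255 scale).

97

t = 2825/100 = 28.25; the t ≤ 66 branch applies.
B = 138.5·ln(28.25 − 10) − 305.0 = 138.5·ln 18.25 − 305.0 = 138.5·2.9042 − 305.0 = 97.227.
Rounded: 97.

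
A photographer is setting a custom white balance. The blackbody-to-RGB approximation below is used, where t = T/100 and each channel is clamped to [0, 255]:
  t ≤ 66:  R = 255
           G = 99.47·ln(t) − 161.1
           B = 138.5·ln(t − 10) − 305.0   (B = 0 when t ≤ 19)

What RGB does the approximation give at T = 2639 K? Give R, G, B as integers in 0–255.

R=255, G=164, B=82

t = 2639/100 = 26.39; the t ≤ 66 branch applies.
R = 255 by definition for t ≤ 66.
G = 99.47·ln 26.39 − 161.1 = 99.47·3.2730 − 161.1 = 164.464.
B = 138.5·ln(26.39 − 10) − 305.0 = 138.5·ln 16.39 − 305.0 = 138.5·2.7967 − 305.0 = 82.339.
Rounded: (255, 164, 82).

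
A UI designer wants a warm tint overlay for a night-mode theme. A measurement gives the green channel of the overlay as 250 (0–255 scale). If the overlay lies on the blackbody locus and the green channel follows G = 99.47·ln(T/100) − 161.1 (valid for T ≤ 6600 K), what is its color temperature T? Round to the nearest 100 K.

6200 K

ln t = (250 + 161.1) / 99.47 = 4.1329.
t = e^4.1329 = 62.359.
T = 100·t = 6236 K → 6200 K to the nearest 100 K.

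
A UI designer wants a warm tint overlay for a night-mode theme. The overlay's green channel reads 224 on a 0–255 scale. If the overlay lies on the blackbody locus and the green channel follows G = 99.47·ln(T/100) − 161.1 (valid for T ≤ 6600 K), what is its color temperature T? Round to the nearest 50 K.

4800 K

ln t = (224 + 161.1) / 99.47 = 3.8715.
t = e^3.8715 = 48.015.
T = 100·t = 4802 K → 4800 K to the nearest 50 K.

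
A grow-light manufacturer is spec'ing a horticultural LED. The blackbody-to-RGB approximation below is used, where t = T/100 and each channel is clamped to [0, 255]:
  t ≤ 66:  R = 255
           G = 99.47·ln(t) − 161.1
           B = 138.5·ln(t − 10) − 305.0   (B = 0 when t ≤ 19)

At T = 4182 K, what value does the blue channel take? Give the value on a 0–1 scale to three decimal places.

0.683

t = 4182/100 = 41.82; the t ≤ 66 branch applies.
B = 138.5·ln(41.82 − 10) − 305.0 = 138.5·ln 31.82 − 305.0 = 138.5·3.4601 − 305.0 = 174.223.
On a 0–1 scale: 174.223/255 = 0.6832 → 0.683.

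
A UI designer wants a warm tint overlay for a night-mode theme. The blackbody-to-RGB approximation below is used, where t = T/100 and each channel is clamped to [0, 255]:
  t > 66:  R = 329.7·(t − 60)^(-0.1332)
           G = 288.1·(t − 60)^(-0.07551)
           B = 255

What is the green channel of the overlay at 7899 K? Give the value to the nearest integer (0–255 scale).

231

t = 7899/100 = 78.99; the t > 66 branch applies.
G = 288.1·(78.99 − 60)^(-0.07551) = 288.1·18.99^(-0.07551) = 288.1·0.80068 = 230.676.
Rounded: 231.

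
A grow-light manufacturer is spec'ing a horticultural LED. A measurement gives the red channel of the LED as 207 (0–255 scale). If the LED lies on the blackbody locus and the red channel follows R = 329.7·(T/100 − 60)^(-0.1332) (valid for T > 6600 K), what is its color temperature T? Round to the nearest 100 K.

9300 K

(t − 60)^(-0.1332) = 207/329.7 = 0.62784.
t − 60 = 0.62784^(1/-0.1332) = 0.62784^(-7.508) = 32.933, so t = 92.933.
T = 100·t = 9293 K → 9300 K to the nearest 100 K.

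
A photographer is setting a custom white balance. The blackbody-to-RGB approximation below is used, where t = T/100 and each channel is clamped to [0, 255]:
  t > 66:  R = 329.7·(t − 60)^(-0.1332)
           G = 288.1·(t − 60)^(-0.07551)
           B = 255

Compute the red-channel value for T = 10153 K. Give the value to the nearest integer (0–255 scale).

201

t = 10153/100 = 101.53; the t > 66 branch applies.
R = 329.7·(101.53 − 60)^(-0.1332) = 329.7·41.53^(-0.1332) = 329.7·0.60874 = 200.703.
Rounded: 201.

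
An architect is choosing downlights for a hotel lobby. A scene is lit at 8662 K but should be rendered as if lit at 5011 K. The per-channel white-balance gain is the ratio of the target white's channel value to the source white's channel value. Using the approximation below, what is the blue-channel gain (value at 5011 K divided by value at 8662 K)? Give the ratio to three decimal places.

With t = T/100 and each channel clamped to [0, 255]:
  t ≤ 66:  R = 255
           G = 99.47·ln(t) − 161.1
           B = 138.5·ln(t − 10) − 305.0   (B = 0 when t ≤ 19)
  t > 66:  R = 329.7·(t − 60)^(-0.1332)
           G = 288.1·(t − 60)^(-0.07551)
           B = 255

At 8662 K (t = 86.62):
  B = 255 by definition for t > 66.
At 5011 K (t = 50.11):
  B = 138.5·ln(50.11 − 10) − 305.0 = 138.5·ln 40.11 − 305.0 = 138.5·3.6916 − 305.0 = 206.290.
Gain = 206.290 / 255.000 = 0.8090 → 0.809.

0.809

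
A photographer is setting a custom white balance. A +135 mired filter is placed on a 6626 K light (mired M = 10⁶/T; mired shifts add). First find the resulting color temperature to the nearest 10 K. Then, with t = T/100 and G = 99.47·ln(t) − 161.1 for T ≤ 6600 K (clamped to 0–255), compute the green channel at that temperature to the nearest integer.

193

M_in = 10⁶/6626 = 150.92; M_out = 150.92 + (+135) = 285.92.
T_out = 10⁶/285.92 = 3497.5 K → 3500 K; t = 35.
G = 99.47·ln 35 − 161.1 = 99.47·3.5553 − 161.1 = 192.550.
Rounded: 193.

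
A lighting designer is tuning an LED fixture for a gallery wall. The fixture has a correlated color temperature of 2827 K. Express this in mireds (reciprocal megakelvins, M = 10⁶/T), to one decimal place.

353.7 mireds

M = 10⁶ / 2827 = 353.732 → 353.7 mireds.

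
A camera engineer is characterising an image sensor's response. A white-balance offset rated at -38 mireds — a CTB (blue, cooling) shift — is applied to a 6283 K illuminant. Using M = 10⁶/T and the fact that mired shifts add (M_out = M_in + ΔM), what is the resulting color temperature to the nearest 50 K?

8250 K

M_in = 10⁶/6283 = 159.16 mireds.
M_out = 159.16 + (-38) = 121.16 mireds.
T_out = 10⁶/121.16 = 8253.6 K → 8250 K.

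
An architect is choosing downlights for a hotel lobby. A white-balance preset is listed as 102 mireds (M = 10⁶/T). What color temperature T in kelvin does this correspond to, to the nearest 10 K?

9800 K

T = 10⁶ / 102 = 9803.92 K → 9800 K.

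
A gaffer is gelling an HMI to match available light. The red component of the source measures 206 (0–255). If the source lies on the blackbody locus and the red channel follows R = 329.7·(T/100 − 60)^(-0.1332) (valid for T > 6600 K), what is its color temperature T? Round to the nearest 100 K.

9400 K

(t − 60)^(-0.1332) = 206/329.7 = 0.62481.
t − 60 = 0.62481^(1/-0.1332) = 0.62481^(-7.508) = 34.152, so t = 94.152.
T = 100·t = 9415 K → 9400 K to the nearest 100 K.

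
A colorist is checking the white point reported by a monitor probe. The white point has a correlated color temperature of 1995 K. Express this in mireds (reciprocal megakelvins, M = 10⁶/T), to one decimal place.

M = 10⁶ / 1995 = 501.253 → 501.3 mireds.

501.3 mireds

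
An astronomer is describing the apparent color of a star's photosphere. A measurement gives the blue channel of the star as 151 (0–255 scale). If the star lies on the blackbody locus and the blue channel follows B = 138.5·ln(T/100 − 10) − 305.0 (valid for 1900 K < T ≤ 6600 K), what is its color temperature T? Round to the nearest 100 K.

3700 K

ln(t − 10) = (151 + 305.0) / 138.5 = 3.2924.
t − 10 = e^3.2924 = 26.908, so t = 36.908.
T = 100·t = 3691 K → 3700 K to the nearest 100 K.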